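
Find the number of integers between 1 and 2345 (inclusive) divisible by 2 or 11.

Multiples of 2: 1172. Multiples of 11: 213. Of both (lcm=22): 106.
By inclusion-exclusion: 1172 + 213 - 106.

Final answer: 1279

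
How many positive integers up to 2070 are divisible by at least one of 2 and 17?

Multiples of 2: 1035. Multiples of 17: 121. Of both (lcm=34): 60.
By inclusion-exclusion: 1035 + 121 - 60.

Final answer: 1096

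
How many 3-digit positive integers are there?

The leading digit cannot be 0 (9 options); the other 2 digits can be anything (10 options each).
Total: 9 x 10^2.

Final answer: 900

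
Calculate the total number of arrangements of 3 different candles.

The number of ways to arrange 3 distinct objects is 3!.

Final answer: 3! = 6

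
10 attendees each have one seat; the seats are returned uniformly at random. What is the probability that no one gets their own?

D(n) = (n-1)(D(n-1) + D(n-2)), D(0)=1, D(1)=0.
Building up: D(2)=1, D(3)=2, D(4)=9, D(5)=44, D(6)=265, D(7)=1854, D(8)=14833, D(9)=133496, D(10)=1334961.
Total arrangements: 10! = 3628800.
Probability = D(10)/10! = 16481/44800.

Final answer: D(10)/10! = 1334961/3628800 = 0.367879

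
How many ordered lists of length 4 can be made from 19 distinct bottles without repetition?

P(19,4) = 19!/(19-4)! = 19!/15!.

Final answer: P(19,4) = 93024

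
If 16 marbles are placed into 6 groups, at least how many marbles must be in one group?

By the pigeonhole principle: ceiling(16/6).

Final answer: 3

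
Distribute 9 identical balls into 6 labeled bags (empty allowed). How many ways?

Stars and bars: C(n+k-1, k-1) = C(14,5).

Final answer: C(14,5) = 2002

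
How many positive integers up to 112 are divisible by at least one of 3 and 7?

Multiples of 3: 37. Multiples of 7: 16. Of both (lcm=21): 5.
By inclusion-exclusion: 37 + 16 - 5.

Final answer: 48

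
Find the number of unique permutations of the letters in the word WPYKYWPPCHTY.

Letters (C:1, H:1, K:1, P:3, T:1, W:2, Y:3). Total letters: 12.
Permutations = 12!/(3! x 3! x 2!).

Final answer: 6652800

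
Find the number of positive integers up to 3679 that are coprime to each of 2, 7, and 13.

|div by 2|=1839, |div by 7|=525, |div by 13|=283.
|div by 2&7|=262, |div by 2&13|=141, |div by 7&13|=40, |div by all|=20.
By inclusion-exclusion, divisible by at least one: 1839+525+283-262-141-40+20 = 2224.
Not divisible by any: 3679 - 2224.

Final answer: 1455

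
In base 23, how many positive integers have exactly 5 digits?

These are the integers in [23^4, 23^5), so the count is 23^5 - 23^4 = 22 x 23^4.

Final answer: 6156502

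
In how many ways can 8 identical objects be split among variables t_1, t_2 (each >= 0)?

Stars and bars with 8 stars and 1 bars:
C(8+2-1, 2-1) = C(9,1).

Final answer: C(9,1) = 9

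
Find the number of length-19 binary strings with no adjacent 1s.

A valid string ends in 0 (append to any length-(n-1) valid string) or in 01 (append to any length-(n-2) valid string), so a(n) = a(n-1) + a(n-2) with a(1)=2, a(2)=3.
Iterating the recurrence: a(1)=2, a(2)=3, a(3)=5, a(4)=8, a(5)=13, a(6)=21, a(7)=34, a(8)=55, a(9)=89, a(10)=144, a(11)=233, a(12)=377, a(13)=610, a(14)=987, a(15)=1597, a(16)=2584, a(17)=4181, a(18)=6765, a(19)=10946.

Final answer: 10946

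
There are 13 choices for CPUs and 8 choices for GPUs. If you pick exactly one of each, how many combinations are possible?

By the multiplication principle: 13 x 8.

Final answer: 104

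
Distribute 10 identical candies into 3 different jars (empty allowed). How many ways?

Stars and bars: C(n+k-1, k-1) = C(12,2).

Final answer: C(12,2) = 66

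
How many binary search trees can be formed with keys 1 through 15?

This is counted by the nth Catalan number C_n. Here n = 15.
C_n = (2n)!/(n!(n+1)!), so C_{15} = 30!/(15! x 16!) = C(30,15)/16 = 155117520/16.

Final answer: C_{15} = 9694845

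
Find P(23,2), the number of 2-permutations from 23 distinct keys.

P(23,2) = 23!/(23-2)! = 23!/21!.

Final answer: P(23,2) = 506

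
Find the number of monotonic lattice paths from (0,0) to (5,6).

Each path has 5 right steps and 6 up steps in some order (11 steps total).
Choose which 6 of the 11 steps are up: C(11,6).

Final answer: C(11,6) = 462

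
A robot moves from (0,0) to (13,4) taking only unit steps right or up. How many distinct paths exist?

Each path has 13 right steps and 4 up steps in some order (17 steps total).
Choose which 4 of the 17 steps are up: C(17,4).

Final answer: C(17,4) = 2380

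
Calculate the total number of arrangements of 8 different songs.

The number of ways to arrange 8 distinct objects is 8!.

Final answer: 8! = 40320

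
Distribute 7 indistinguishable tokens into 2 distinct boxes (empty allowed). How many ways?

Stars and bars: C(n+k-1, k-1) = C(8,1).

Final answer: C(8,1) = 8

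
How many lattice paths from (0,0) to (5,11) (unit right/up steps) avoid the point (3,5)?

Total paths to (5,11): C(16,11) = 4368.
Paths through (3,5): C(8,5) x C(8,6) = 1568.
Avoiding (3,5): 4368 - 1568.

Final answer: 2800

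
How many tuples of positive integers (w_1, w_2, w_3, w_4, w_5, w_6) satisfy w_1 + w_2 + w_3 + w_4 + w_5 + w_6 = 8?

Substitute w'_i = w_i - 1 (so w'_i >= 0). Then sum w'_i = 8 - 6 = 2.
Stars and bars: C(2+6-1, 6-1) = C(7,5).

Final answer: C(7,5) = 21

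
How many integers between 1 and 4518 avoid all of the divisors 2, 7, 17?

|div by 2|=2259, |div by 7|=645, |div by 17|=265.
|div by 2&7|=322, |div by 2&17|=132, |div by 7&17|=37, |div by all|=18.
By inclusion-exclusion, divisible by at least one: 2259+645+265-322-132-37+18 = 2696.
Not divisible by any: 4518 - 2696.

Final answer: 1822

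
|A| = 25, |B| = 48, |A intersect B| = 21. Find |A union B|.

|A union B| = |A| + |B| - |A intersect B| = 25 + 48 - 21.

Final answer: 52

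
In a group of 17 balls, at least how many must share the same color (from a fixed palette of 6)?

There are 6 possible values for color (from a fixed palette of 6). With 17 balls and 6 categories, by pigeonhole: ceiling(17/6).

Final answer: 3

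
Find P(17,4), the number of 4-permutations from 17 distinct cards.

P(17,4) = 17!/(17-4)! = 17!/13!.

Final answer: P(17,4) = 57120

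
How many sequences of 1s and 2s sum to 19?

Let f(n) be the number of climbs. Removing the last move (1 or 2 steps) gives f(n) = f(n-1) + f(n-2); base cases f(1)=1, f(2)=2.
Building up term by term: f(1)=1, f(2)=2, f(3)=3, f(4)=5, f(5)=8, f(6)=13, f(7)=21, f(8)=34, f(9)=55, f(10)=89, f(11)=144, f(12)=233, f(13)=377, f(14)=610, f(15)=987, f(16)=1597, f(17)=2584, f(18)=4181, f(19)=6765.

Final answer: 6765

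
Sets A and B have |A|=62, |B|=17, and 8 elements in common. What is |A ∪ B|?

|A union B| = |A| + |B| - |A intersect B| = 62 + 17 - 8.

Final answer: 71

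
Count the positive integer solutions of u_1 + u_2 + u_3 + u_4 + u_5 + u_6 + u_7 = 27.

Substitute u'_i = u_i - 1 (so u'_i >= 0). Then sum u'_i = 27 - 7 = 20.
Stars and bars: C(20+7-1, 7-1) = C(26,6).

Final answer: C(26,6) = 230230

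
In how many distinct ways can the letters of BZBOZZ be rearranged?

Letters (B:2, O:1, Z:3). Total letters: 6.
Permutations = 6!/(3! x 2!).

Final answer: 60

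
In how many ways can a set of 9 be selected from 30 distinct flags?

C(30,9) = 30!/(9! x 21!).

Final answer: \binom{30}{9} = 14307150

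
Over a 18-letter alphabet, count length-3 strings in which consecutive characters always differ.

Let g(n) count such strings. g(1) = 18, and each valid string of length n-1 extends in 17 ways (any symbol but the last), so g(n) = 17 g(n-1).
Total: g(3) = 18 x 17^2.

Final answer: 18 x 17^{2} = 5202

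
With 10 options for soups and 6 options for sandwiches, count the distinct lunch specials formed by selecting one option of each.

By the multiplication principle: 10 x 6.

Final answer: 60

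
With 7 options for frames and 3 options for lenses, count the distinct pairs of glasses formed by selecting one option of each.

By the multiplication principle: 7 x 3.

Final answer: 21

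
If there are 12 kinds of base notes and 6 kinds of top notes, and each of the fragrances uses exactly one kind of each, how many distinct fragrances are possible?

By the multiplication principle: 12 x 6.

Final answer: 72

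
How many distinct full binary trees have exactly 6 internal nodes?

This is counted by the nth Catalan number C_n. Here n = 6.
C_n = C(2n,n)/(n+1), so C_{6} = C(12,6)/7 = 924/7.

Final answer: C_{6} = 132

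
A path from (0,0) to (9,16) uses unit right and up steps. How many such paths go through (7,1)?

Paths (0,0)->(7,1): C(8,1) = 8.
Paths (7,1)->(9,16): C(17,15) = 136.
By multiplication principle: 8 x 136.

Final answer: 1088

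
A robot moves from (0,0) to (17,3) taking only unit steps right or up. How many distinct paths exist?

Each path has 17 right steps and 3 up steps in some order (20 steps total).
Choose which 3 of the 20 steps are up: C(20,3).

Final answer: C(20,3) = 1140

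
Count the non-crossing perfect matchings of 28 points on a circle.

The structures are counted by the Catalan number C_n. Here n = 28/2 = 14.
Using C_0 = 1 and C_(k+1) = C_k x 2(2k+1)/(k+2), build up term by term: C_1=1, C_2=2, C_3=5, C_4=14, C_5=42, C_6=132, C_7=429, C_8=1430, C_9=4862, C_10=16796, C_11=58786, C_12=208012, C_13=742900, C_14=2674440.

Final answer: C_{14} = 2674440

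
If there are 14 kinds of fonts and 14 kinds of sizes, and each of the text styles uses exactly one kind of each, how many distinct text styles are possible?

By the multiplication principle: 14 x 14.

Final answer: 196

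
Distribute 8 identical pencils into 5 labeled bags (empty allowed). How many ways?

Stars and bars: C(n+k-1, k-1) = C(12,4).

Final answer: C(12,4) = 495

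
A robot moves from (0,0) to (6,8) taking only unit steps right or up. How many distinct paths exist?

Each path has 6 right steps and 8 up steps in some order (14 steps total).
Choose which 8 of the 14 steps are up: C(14,8).

Final answer: C(14,8) = 3003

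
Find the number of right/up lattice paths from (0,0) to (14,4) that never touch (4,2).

Total paths to (14,4): C(18,4) = 3060.
Paths through (4,2): C(6,2) x C(12,2) = 990.
Avoiding (4,2): 3060 - 990.

Final answer: 2070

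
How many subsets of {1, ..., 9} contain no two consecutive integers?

Let a(n) count such subsets of {1, ..., n}. Either n is excluded (a(n-1) ways) or n is included, forcing n-1 out (a(n-2) ways), so a(n) = a(n-1) + a(n-2) with a(1)=2, a(2)=3.
Computing successive values: a(1)=2, a(2)=3, a(3)=5, a(4)=8, a(5)=13, a(6)=21, a(7)=34, a(8)=55, a(9)=89.

Final answer: 89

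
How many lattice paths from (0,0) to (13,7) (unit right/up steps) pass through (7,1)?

Paths (0,0)->(7,1): C(8,1) = 8.
Paths (7,1)->(13,7): C(12,6) = 924.
By multiplication principle: 8 x 924.

Final answer: 7392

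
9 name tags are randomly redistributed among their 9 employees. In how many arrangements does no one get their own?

Use the recurrence D(n) = (n-1)(D(n-1) + D(n-2)) with D(0)=1, D(1)=0.
D(2) = 1 x (0 + 1) = 1
D(3) = 2 x (1 + 0) = 2
D(4) = 3 x (2 + 1) = 9
D(5) = 4 x (9 + 2) = 44
D(6) = 5 x (44 + 9) = 265
D(7) = 6 x (265 + 44) = 1854
D(8) = 7 x (1854 + 265) = 14833
D(9) = 8 x (D(8) + D(7)) = 8 x (14833 + 1854)

Final answer: D(9) = 133496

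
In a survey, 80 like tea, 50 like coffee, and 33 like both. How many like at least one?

|A union B| = |A| + |B| - |A intersect B| = 80 + 50 - 33.

Final answer: 97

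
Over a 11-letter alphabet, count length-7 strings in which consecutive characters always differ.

Let g(n) count such strings. g(1) = 11, and each valid string of length n-1 extends in 10 ways (any symbol but the last), so g(n) = 10 g(n-1).
Total: g(7) = 11 x 10^6.

Final answer: 11 x 10^{6} = 11000000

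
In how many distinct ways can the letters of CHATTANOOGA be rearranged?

Letters (A:3, C:1, G:1, H:1, N:1, O:2, T:2). Total letters: 11.
Permutations = 11!/(3! x 2! x 2!).

Final answer: 1663200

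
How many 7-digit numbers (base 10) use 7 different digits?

First digit: 9 (not 0). Second: 9 (not first). Third: 8, etc.
Total: 9 x 9 x 8 x 7 x 6 x 5 x 4.

Final answer: 544320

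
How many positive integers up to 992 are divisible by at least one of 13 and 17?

Multiples of 13: 76. Multiples of 17: 58. Of both (lcm=221): 4.
By inclusion-exclusion: 76 + 58 - 4.

Final answer: 130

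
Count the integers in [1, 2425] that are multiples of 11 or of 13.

Multiples of 11: 220. Multiples of 13: 186. Of both (lcm=143): 16.
By inclusion-exclusion: 220 + 186 - 16.

Final answer: 390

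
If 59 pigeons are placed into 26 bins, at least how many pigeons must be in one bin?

By the pigeonhole principle: ceiling(59/26).

Final answer: 3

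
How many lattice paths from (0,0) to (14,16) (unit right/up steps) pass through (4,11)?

Paths (0,0)->(4,11): C(15,11) = 1365.
Paths (4,11)->(14,16): C(15,5) = 3003.
By multiplication principle: 1365 x 3003.

Final answer: 4099095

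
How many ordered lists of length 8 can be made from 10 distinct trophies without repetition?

P(10,8) = 10!/(10-8)! = 10!/2!.

Final answer: P(10,8) = 1814400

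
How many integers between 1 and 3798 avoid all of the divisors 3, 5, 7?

|div by 3|=1266, |div by 5|=759, |div by 7|=542.
|div by 3&5|=253, |div by 3&7|=180, |div by 5&7|=108, |div by all|=36.
By inclusion-exclusion, divisible by at least one: 1266+759+542-253-180-108+36 = 2062.
Not divisible by any: 3798 - 2062.

Final answer: 1736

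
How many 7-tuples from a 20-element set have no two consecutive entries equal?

Let g(n) count such strings. g(1) = 20, and each valid string of length n-1 extends in 19 ways (any symbol but the last), so g(n) = 19 g(n-1).
Total: g(7) = 20 x 19^6.

Final answer: 20 x 19^{6} = 940917620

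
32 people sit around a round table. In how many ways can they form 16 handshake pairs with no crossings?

The structures are counted by the Catalan number C_n. Here n = 32/2 = 16.
Using C_0 = 1 and C_(k+1) = C_k x 2(2k+1)/(k+2), build up term by term: C_1=1, C_2=2, C_3=5, C_4=14, C_5=42, C_6=132, C_7=429, C_8=1430, C_9=4862, C_10=16796, C_11=58786, C_12=208012, C_13=742900, C_14=2674440, C_15=9694845, C_16=35357670.

Final answer: C_{16} = 35357670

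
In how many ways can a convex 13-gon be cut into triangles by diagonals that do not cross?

This is counted by the nth Catalan number C_n. Here n = 13 - 2 = 11.
C_n = C(2n,n)/(n+1), so C_{11} = C(22,11)/12 = 705432/12.

Final answer: C_{11} = 58786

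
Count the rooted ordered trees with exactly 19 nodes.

This is a standard Catalan-number count: the answer is C_n. Here n = 19 - 1 = 18.
C_n = C(2n,n) - C(2n,n+1), so C_{18} = C(36,18) - C(36,19) = 9075135300 - 8597496600.

Final answer: C_{18} = 477638700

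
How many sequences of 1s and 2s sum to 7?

Let f(n) count the ways. The last step is size 1 or 2, so f(n) = f(n-1) + f(n-2) with f(1)=1, f(2)=2.
Iterating the recurrence: f(1)=1, f(2)=2, f(3)=3, f(4)=5, f(5)=8, f(6)=13, f(7)=21.

Final answer: 21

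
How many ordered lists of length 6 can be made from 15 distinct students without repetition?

P(15,6) = 15!/(15-6)! = 15!/9!.

Final answer: P(15,6) = 3603600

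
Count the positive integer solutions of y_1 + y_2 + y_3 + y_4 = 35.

Substitute y'_i = y_i - 1 (so y'_i >= 0). Then sum y'_i = 35 - 4 = 31.
Stars and bars: C(31+4-1, 4-1) = C(34,3).

Final answer: C(34,3) = 5984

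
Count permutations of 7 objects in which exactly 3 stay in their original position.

Choose which 3 elements are fixed: C(7,3) = 35.
Derange the remaining 4 using D(j) = (j-1)(D(j-1) + D(j-2)), D(0)=1, D(1)=0: D(2)=1, D(3)=2, D(4)=9.
Total: 35 x 9.

Final answer: C(7,3) D(4) = 315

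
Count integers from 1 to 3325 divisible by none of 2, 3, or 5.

|div by 2|=1662, |div by 3|=1108, |div by 5|=665.
|div by 2&3|=554, |div by 2&5|=332, |div by 3&5|=221, |div by all|=110.
By inclusion-exclusion, divisible by at least one: 1662+1108+665-554-332-221+110 = 2438.
Not divisible by any: 3325 - 2438.

Final answer: 887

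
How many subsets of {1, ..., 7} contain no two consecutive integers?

Condition on whether n belongs to the subset: if not, any valid subset of {1, ..., n-1} works (a(n-1)); if so, n-1 is excluded and the rest is a valid subset of {1, ..., n-2} (a(n-2)). Hence a(n) = a(n-1) + a(n-2), a(1)=2, a(2)=3.
Building up term by term: a(1)=2, a(2)=3, a(3)=5, a(4)=8, a(5)=13, a(6)=21, a(7)=34.

Final answer: 34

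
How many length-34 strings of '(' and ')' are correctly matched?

This is a standard Catalan-number count: the answer is C_n. Here n = 17 (pairs).
C_n = (2n)!/(n!(n+1)!), so C_{17} = 34!/(17! x 18!) = C(34,17)/18 = 2333606220/18.

Final answer: C_{17} = 129644790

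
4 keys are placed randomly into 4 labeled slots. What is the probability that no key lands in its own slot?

Derangements satisfy D(n) = (n-1)(D(n-1) + D(n-2)), starting from D(0)=1, D(1)=0.
Building up: D(2)=1, D(3)=2, D(4)=9.
Total arrangements: 4! = 24.
Probability = D(4)/4! = 3/8.

Final answer: D(4)/4! = 9/24 = 0.375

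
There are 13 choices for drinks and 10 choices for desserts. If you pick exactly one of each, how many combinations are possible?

By the multiplication principle: 13 x 10.

Final answer: 130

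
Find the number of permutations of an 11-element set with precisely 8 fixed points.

Choose which 8 elements are fixed: C(11,8) = 165.
Derange the remaining 3 using D(j) = (j-1)(D(j-1) + D(j-2)), D(0)=1, D(1)=0: D(2)=1, D(3)=2.
Total: 165 x 2.

Final answer: C(11,8) D(3) = 330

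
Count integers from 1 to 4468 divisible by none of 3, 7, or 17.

|div by 3|=1489, |div by 7|=638, |div by 17|=262.
|div by 3&7|=212, |div by 3&17|=87, |div by 7&17|=37, |div by all|=12.
By inclusion-exclusion, divisible by at least one: 1489+638+262-212-87-37+12 = 2065.
Not divisible by any: 4468 - 2065.

Final answer: 2403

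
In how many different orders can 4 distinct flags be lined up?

The number of ways to arrange 4 distinct objects is 4!.

Final answer: 4! = 24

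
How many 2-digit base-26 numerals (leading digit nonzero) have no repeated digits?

First digit: 25 (nonzero). Second: 25 (not first). Third: 24, etc.
Total: 25 x 25.

Final answer: 625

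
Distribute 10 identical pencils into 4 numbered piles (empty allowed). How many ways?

Stars and bars: C(n+k-1, k-1) = C(13,3).

Final answer: C(13,3) = 286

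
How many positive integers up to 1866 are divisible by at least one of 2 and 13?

Multiples of 2: 933. Multiples of 13: 143. Of both (lcm=26): 71.
By inclusion-exclusion: 933 + 143 - 71.

Final answer: 1005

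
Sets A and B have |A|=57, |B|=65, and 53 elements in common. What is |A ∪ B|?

|A union B| = |A| + |B| - |A intersect B| = 57 + 65 - 53.

Final answer: 69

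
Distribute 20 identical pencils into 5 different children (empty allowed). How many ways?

Stars and bars: C(n+k-1, k-1) = C(24,4).

Final answer: C(24,4) = 10626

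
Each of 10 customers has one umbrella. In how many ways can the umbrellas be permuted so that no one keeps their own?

Derangements satisfy D(n) = (n-1)(D(n-1) + D(n-2)), starting from D(0)=1, D(1)=0.
D(2) = 1 x (0 + 1) = 1
D(3) = 2 x (1 + 0) = 2
D(4) = 3 x (2 + 1) = 9
D(5) = 4 x (9 + 2) = 44
D(6) = 5 x (44 + 9) = 265
D(7) = 6 x (265 + 44) = 1854
D(8) = 7 x (1854 + 265) = 14833
D(9) = 8 x (14833 + 1854) = 133496
D(10) = 9 x (D(9) + D(8)) = 9 x (133496 + 14833)

Final answer: D(10) = 1334961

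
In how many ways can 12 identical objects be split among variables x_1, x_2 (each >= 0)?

Stars and bars with 12 stars and 1 bars:
C(12+2-1, 2-1) = C(13,1).

Final answer: C(13,1) = 13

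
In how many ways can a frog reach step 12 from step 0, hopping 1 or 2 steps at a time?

Condition on the final move: it is a 1-step (f(n-1) ways to get there) or a 2-step (f(n-2) ways), so f(n) = f(n-1) + f(n-2), with f(1)=1, f(2)=2.
Iterating the recurrence: f(1)=1, f(2)=2, f(3)=3, f(4)=5, f(5)=8, f(6)=13, f(7)=21, f(8)=34, f(9)=55, f(10)=89, f(11)=144, f(12)=233.

Final answer: 233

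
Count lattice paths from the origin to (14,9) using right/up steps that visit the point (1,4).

Paths (0,0)->(1,4): C(5,4) = 5.
Paths (1,4)->(14,9): C(18,5) = 8568.
By multiplication principle: 5 x 8568.

Final answer: 42840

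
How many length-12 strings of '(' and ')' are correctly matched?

This is a standard Catalan-number count: the answer is C_n. Here n = 6 (pairs).
C_n = (2n)!/(n!(n+1)!), so C_{6} = 12!/(6! x 7!) = C(12,6)/7 = 924/7.

Final answer: C_{6} = 132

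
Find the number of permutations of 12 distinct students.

The number of ways to arrange 12 distinct objects is 12!.

Final answer: 12! = 479001600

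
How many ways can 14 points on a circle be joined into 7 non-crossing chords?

This is counted by the nth Catalan number C_n. Here n = 14/2 = 7.
Using C_0 = 1 and C_(k+1) = C_k x 2(2k+1)/(k+2), build up term by term: C_1=1, C_2=2, C_3=5, C_4=14, C_5=42, C_6=132, C_7=429.

Final answer: C_{7} = 429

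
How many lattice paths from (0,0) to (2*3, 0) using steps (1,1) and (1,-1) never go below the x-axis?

Total monotonic paths to (3,3): C(6,3) = 20.
By the reflection principle, paths that go above the diagonal number C(6,4) = 15.
Valid Dyck paths: 20 - 15.
(Equivalently, C_{3} = C(6,3)/4 = 20/4.)

Final answer: C_{3} = 5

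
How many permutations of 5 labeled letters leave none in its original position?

Use the recurrence D(n) = (n-1)(D(n-1) + D(n-2)) with D(0)=1, D(1)=0.
D(2) = 1 x (0 + 1) = 1
D(3) = 2 x (1 + 0) = 2
D(4) = 3 x (2 + 1) = 9
D(5) = 4 x (D(4) + D(3)) = 4 x (9 + 2)

Final answer: D(5) = 44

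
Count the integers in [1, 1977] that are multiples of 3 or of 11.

Multiples of 3: 659. Multiples of 11: 179. Of both (lcm=33): 59.
By inclusion-exclusion: 659 + 179 - 59.

Final answer: 779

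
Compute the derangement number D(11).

D(n) = (n-1)(D(n-1) + D(n-2)), D(0)=1, D(1)=0.
Building up: D(2)=1, D(3)=2, D(4)=9, D(5)=44, D(6)=265, D(7)=1854, D(8)=14833, D(9)=133496, D(10)=1334961.
D(11) = 10 x (D(10) + D(9)) = 10 x (1334961 + 133496).

Final answer: D(11) = 14684570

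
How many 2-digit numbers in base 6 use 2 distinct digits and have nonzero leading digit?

First digit: 5 (nonzero). Second: 5 (not first). Third: 4, etc.
Total: 5 x 5.

Final answer: 25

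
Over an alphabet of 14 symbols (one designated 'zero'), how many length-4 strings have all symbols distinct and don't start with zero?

First digit: 13 (nonzero). Second: 13 (not first). Third: 12, etc.
Total: 13 x 13 x 12 x 11.

Final answer: 22308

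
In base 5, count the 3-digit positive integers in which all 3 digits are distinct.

The leading digit has 4 choices (anything but zero); the next has 4 (anything but the first), then 3, and so on, one fewer each time.
Total: 4 x 4 x 3.

Final answer: 48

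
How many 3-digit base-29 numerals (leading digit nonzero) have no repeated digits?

The leading digit has 28 choices (anything but zero); the next has 28 (anything but the first), then 27, and so on, one fewer each time.
Total: 28 x 28 x 27.

Final answer: 21168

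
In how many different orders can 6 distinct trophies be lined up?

The number of ways to arrange 6 distinct objects is 6!.

Final answer: 6! = 720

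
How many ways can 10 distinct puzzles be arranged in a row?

The number of ways to arrange 10 distinct objects is 10!.

Final answer: 10! = 3628800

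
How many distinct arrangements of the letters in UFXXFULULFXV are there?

Letters (F:3, L:2, U:3, V:1, X:3). Total letters: 12.
Permutations = 12!/(3! x 3! x 3! x 2!).

Final answer: 1108800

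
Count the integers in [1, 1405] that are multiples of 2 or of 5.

Multiples of 2: 702. Multiples of 5: 281. Of both (lcm=10): 140.
By inclusion-exclusion: 702 + 281 - 140.

Final answer: 843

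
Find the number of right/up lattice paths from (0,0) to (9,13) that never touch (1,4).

Total paths to (9,13): C(22,13) = 497420.
Paths through (1,4): C(5,4) x C(17,9) = 121550.
Avoiding (1,4): 497420 - 121550.

Final answer: 375870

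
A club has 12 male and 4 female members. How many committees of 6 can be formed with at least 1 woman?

Sum over valid woman counts:
C(4,1)C(12,5) = 3168
C(4,2)C(12,4) = 2970
C(4,3)C(12,3) = 880
C(4,4)C(12,2) = 66
Total: 3168 + 2970 + 880 + 66.

Final answer: 7084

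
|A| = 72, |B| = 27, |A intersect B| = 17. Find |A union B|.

|A union B| = |A| + |B| - |A intersect B| = 72 + 27 - 17.

Final answer: 82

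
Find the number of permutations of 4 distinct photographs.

The number of ways to arrange 4 distinct objects is 4!.

Final answer: 4! = 24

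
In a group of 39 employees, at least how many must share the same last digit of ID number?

There are 10 possible values for last digit of ID number. With 39 employees and 10 categories, by pigeonhole: ceiling(39/10).

Final answer: 4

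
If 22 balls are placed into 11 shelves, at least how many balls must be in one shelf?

By the pigeonhole principle: ceiling(22/11).

Final answer: 2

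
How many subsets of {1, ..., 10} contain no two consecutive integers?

Condition on whether n belongs to the subset: if not, any valid subset of {1, ..., n-1} works (a(n-1)); if so, n-1 is excluded and the rest is a valid subset of {1, ..., n-2} (a(n-2)). Hence a(n) = a(n-1) + a(n-2), a(1)=2, a(2)=3.
Building up term by term: a(1)=2, a(2)=3, a(3)=5, a(4)=8, a(5)=13, a(6)=21, a(7)=34, a(8)=55, a(9)=89, a(10)=144.

Final answer: 144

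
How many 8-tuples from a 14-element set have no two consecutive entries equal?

Let g(n) count such strings. g(1) = 14, and each valid string of length n-1 extends in 13 ways (any symbol but the last), so g(n) = 13 g(n-1).
Total: g(8) = 14 x 13^7.

Final answer: 14 x 13^{7} = 878479238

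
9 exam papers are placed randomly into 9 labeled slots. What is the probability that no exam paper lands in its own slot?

Use the recurrence D(n) = (n-1)(D(n-1) + D(n-2)) with D(0)=1, D(1)=0.
Building up: D(2)=1, D(3)=2, D(4)=9, D(5)=44, D(6)=265, D(7)=1854, D(8)=14833, D(9)=133496.
Total arrangements: 9! = 362880.
Probability = D(9)/9! = 16687/45360.

Final answer: D(9)/9! = 133496/362880 = 0.367879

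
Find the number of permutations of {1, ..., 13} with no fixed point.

Derangements satisfy D(n) = (n-1)(D(n-1) + D(n-2)), starting from D(0)=1, D(1)=0.
D(2) = 1 x (0 + 1) = 1
D(3) = 2 x (1 + 0) = 2
D(4) = 3 x (2 + 1) = 9
D(5) = 4 x (9 + 2) = 44
D(6) = 5 x (44 + 9) = 265
D(7) = 6 x (265 + 44) = 1854
D(8) = 7 x (1854 + 265) = 14833
D(9) = 8 x (14833 + 1854) = 133496
D(10) = 9 x (133496 + 14833) = 1334961
D(11) = 10 x (1334961 + 133496) = 14684570
D(12) = 11 x (14684570 + 1334961) = 176214841
D(13) = 12 x (D(12) + D(11)) = 12 x (176214841 + 14684570)

Final answer: D(13) = 2290792932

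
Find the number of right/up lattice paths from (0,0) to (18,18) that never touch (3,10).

Total paths to (18,18): C(36,18) = 9075135300.
Paths through (3,10): C(13,10) x C(23,8) = 140229804.
Avoiding (3,10): 9075135300 - 140229804.

Final answer: 8934905496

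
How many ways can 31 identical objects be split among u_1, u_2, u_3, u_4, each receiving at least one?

Substitute u'_i = u_i - 1 (so u'_i >= 0). Then sum u'_i = 31 - 4 = 27.
Stars and bars: C(27+4-1, 4-1) = C(30,3).

Final answer: C(30,3) = 4060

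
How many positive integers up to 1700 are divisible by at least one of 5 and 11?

Multiples of 5: 340. Multiples of 11: 154. Of both (lcm=55): 30.
By inclusion-exclusion: 340 + 154 - 30.

Final answer: 464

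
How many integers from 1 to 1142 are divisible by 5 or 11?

Multiples of 5: 228. Multiples of 11: 103. Of both (lcm=55): 20.
By inclusion-exclusion: 228 + 103 - 20.

Final answer: 311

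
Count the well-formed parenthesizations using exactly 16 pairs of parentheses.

The structures are counted by the Catalan number C_n. Here n = 16 (pairs).
C_n = C(2n,n) - C(2n,n+1), so C_{16} = C(32,16) - C(32,17) = 601080390 - 565722720.

Final answer: C_{16} = 35357670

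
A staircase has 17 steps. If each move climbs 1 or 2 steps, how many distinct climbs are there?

Let f(n) be the number of climbs. Removing the last move (1 or 2 steps) gives f(n) = f(n-1) + f(n-2); base cases f(1)=1, f(2)=2.
Iterating the recurrence: f(1)=1, f(2)=2, f(3)=3, f(4)=5, f(5)=8, f(6)=13, f(7)=21, f(8)=34, f(9)=55, f(10)=89, f(11)=144, f(12)=233, f(13)=377, f(14)=610, f(15)=987, f(16)=1597, f(17)=2584.

Final answer: 2584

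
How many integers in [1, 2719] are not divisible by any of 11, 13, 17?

|div by 11|=247, |div by 13|=209, |div by 17|=159.
|div by 11&13|=19, |div by 11&17|=14, |div by 13&17|=12, |div by all|=1.
By inclusion-exclusion, divisible by at least one: 247+209+159-19-14-12+1 = 571.
Not divisible by any: 2719 - 571.

Final answer: 2148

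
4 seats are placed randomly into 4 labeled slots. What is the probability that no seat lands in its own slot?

Use the recurrence D(n) = (n-1)(D(n-1) + D(n-2)) with D(0)=1, D(1)=0.
Building up: D(2)=1, D(3)=2, D(4)=9.
Total arrangements: 4! = 24.
Probability = D(4)/4! = 3/8.

Final answer: D(4)/4! = 9/24 = 0.375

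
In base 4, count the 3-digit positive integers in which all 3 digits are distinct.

The leading digit has 3 choices (anything but zero); the next has 3 (anything but the first), then 2, and so on, one fewer each time.
Total: 3 x 3 x 2.

Final answer: 18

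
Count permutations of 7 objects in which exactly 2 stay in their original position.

Choose which 2 elements are fixed: C(7,2) = 21.
Derange the remaining 5 using D(j) = (j-1)(D(j-1) + D(j-2)), D(0)=1, D(1)=0: D(2)=1, D(3)=2, D(4)=9, D(5)=44.
Total: 21 x 44.

Final answer: C(7,2) D(5) = 924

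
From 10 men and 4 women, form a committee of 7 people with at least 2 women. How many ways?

Sum over valid woman counts:
C(4,2)C(10,5) = 1512
C(4,3)C(10,4) = 840
C(4,4)C(10,3) = 120
Total: 1512 + 840 + 120.

Final answer: 2472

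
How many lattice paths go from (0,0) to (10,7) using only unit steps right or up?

Each path has 10 right steps and 7 up steps in some order (17 steps total).
Choose which 7 of the 17 steps are up: C(17,7).

Final answer: C(17,7) = 19448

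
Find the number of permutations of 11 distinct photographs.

The number of ways to arrange 11 distinct objects is 11!.

Final answer: 11! = 39916800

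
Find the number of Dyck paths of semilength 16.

Total monotonic paths to (16,16): C(32,16) = 601080390.
Paths that cross above y=x (reflection bijection): C(32,17) = 565722720.
Valid Dyck paths: 601080390 - 565722720.
(These counts are the Catalan numbers.)

Final answer: C_{16} = 35357670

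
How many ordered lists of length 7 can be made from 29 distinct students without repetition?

P(29,7) = 29!/(29-7)! = 29!/22!.

Final answer: P(29,7) = 7866331200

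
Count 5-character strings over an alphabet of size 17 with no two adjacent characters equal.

Let g(n) count such strings. g(1) = 17, and each valid string of length n-1 extends in 16 ways (any symbol but the last), so g(n) = 16 g(n-1).
Total: g(5) = 17 x 16^4.

Final answer: 17 x 16^{4} = 1114112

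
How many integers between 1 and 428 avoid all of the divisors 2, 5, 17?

|div by 2|=214, |div by 5|=85, |div by 17|=25.
|div by 2&5|=42, |div by 2&17|=12, |div by 5&17|=5, |div by all|=2.
By inclusion-exclusion, divisible by at least one: 214+85+25-42-12-5+2 = 267.
Not divisible by any: 428 - 267.

Final answer: 161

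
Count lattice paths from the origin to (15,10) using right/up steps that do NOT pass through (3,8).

Total paths to (15,10): C(25,10) = 3268760.
Paths through (3,8): C(11,8) x C(14,2) = 15015.
Avoiding (3,8): 3268760 - 15015.

Final answer: 3253745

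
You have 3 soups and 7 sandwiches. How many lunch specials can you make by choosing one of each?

By the multiplication principle: 3 x 7.

Final answer: 21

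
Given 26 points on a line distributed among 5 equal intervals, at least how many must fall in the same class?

By pigeonhole with 26 objects and 5 categories: ceiling(26/5).

Final answer: 6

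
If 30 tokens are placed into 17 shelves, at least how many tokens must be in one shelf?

By the pigeonhole principle: ceiling(30/17).

Final answer: 2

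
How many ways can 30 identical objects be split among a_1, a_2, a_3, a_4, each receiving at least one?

Substitute a'_i = a_i - 1 (so a'_i >= 0). Then sum a'_i = 30 - 4 = 26.
Stars and bars: C(26+4-1, 4-1) = C(29,3).

Final answer: C(29,3) = 3654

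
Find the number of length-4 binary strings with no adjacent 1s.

Classify by the final bit: ...0 gives a(n-1) strings, ...01 gives a(n-2) strings. Thus a(n) = a(n-1) + a(n-2) with a(1)=2, a(2)=3.
Building up term by term: a(1)=2, a(2)=3, a(3)=5, a(4)=8.

Final answer: 8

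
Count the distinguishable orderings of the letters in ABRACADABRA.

Letters (A:5, B:2, C:1, D:1, R:2). Total letters: 11.
Permutations = 11!/(5! x 2! x 2!).

Final answer: 83160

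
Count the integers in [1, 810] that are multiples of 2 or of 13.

Multiples of 2: 405. Multiples of 13: 62. Of both (lcm=26): 31.
By inclusion-exclusion: 405 + 62 - 31.

Final answer: 436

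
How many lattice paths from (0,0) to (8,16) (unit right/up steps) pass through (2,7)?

Paths (0,0)->(2,7): C(9,7) = 36.
Paths (2,7)->(8,16): C(15,9) = 5005.
By multiplication principle: 36 x 5005.

Final answer: 180180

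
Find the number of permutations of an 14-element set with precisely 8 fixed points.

Choose which 8 elements are fixed: C(14,8) = 3003.
Derange the remaining 6 using D(j) = (j-1)(D(j-1) + D(j-2)), D(0)=1, D(1)=0: D(2)=1, D(3)=2, D(4)=9, D(5)=44, D(6)=265.
Total: 3003 x 265.

Final answer: C(14,8) D(6) = 795795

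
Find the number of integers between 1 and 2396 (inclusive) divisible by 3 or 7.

Multiples of 3: 798. Multiples of 7: 342. Of both (lcm=21): 114.
By inclusion-exclusion: 798 + 342 - 114.

Final answer: 1026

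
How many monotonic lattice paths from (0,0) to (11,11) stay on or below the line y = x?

Total monotonic paths to (11,11): C(22,11) = 705432.
By the reflection principle, paths that go above the diagonal number C(22,12) = 646646.
Valid Dyck paths: 705432 - 646646.
(These counts are the Catalan numbers.)

Final answer: C_{11} = 58786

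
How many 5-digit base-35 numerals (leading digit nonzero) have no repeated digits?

The leading digit has 34 choices (anything but zero); the next has 34 (anything but the first), then 33, and so on, one fewer each time.
Total: 34 x 34 x 33 x 32 x 31.

Final answer: 37842816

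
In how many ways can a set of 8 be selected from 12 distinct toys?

C(12,8) = 12!/(8! x (12-8)!).

Final answer: C(12,8) = 495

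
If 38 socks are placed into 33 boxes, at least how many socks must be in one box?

By the pigeonhole principle: ceiling(38/33).

Final answer: 2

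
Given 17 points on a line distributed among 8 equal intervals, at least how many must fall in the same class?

By pigeonhole with 17 objects and 8 categories: ceiling(17/8).

Final answer: 3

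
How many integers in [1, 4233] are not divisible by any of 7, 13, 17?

|div by 7|=604, |div by 13|=325, |div by 17|=249.
|div by 7&13|=46, |div by 7&17|=35, |div by 13&17|=19, |div by all|=2.
By inclusion-exclusion, divisible by at least one: 604+325+249-46-35-19+2 = 1080.
Not divisible by any: 4233 - 1080.

Final answer: 3153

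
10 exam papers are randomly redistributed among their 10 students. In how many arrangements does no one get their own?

Derangements satisfy D(n) = (n-1)(D(n-1) + D(n-2)), starting from D(0)=1, D(1)=0.
D(2) = 1 x (0 + 1) = 1
D(3) = 2 x (1 + 0) = 2
D(4) = 3 x (2 + 1) = 9
D(5) = 4 x (9 + 2) = 44
D(6) = 5 x (44 + 9) = 265
D(7) = 6 x (265 + 44) = 1854
D(8) = 7 x (1854 + 265) = 14833
D(9) = 8 x (14833 + 1854) = 133496
D(10) = 9 x (D(9) + D(8)) = 9 x (133496 + 14833)

Final answer: D(10) = 1334961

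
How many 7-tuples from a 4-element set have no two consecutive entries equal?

First character: 4 choices. Each subsequent: 3 choices (must differ from the previous one).
Total: 4 x 3^6.

Final answer: 4 x 3^{6} = 2916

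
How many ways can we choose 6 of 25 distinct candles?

C(25,6) = 25!/(6! x 19!).

Final answer: \binom{25}{6} = 177100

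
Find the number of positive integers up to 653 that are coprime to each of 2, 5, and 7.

|div by 2|=326, |div by 5|=130, |div by 7|=93.
|div by 2&5|=65, |div by 2&7|=46, |div by 5&7|=18, |div by all|=9.
By inclusion-exclusion, divisible by at least one: 326+130+93-65-46-18+9 = 429.
Not divisible by any: 653 - 429.

Final answer: 224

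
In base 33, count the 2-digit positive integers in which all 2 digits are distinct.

First digit: 32 (nonzero). Second: 32 (not first). Third: 31, etc.
Total: 32 x 32.

Final answer: 1024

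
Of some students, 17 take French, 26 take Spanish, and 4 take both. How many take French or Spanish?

|A union B| = |A| + |B| - |A intersect B| = 17 + 26 - 4.

Final answer: 39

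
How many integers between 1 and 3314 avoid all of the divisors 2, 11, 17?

|div by 2|=1657, |div by 11|=301, |div by 17|=194.
|div by 2&11|=150, |div by 2&17|=97, |div by 11&17|=17, |div by all|=8.
By inclusion-exclusion, divisible by at least one: 1657+301+194-150-97-17+8 = 1896.
Not divisible by any: 3314 - 1896.

Final answer: 1418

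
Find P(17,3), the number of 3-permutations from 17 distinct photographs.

P(17,3) = 17!/(17-3)! = 17!/14!.

Final answer: P(17,3) = 4080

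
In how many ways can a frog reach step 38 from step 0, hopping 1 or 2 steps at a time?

Let f(n) be the number of climbs. Removing the last move (1 or 2 steps) gives f(n) = f(n-1) + f(n-2); base cases f(1)=1, f(2)=2.
Building up term by term: f(1)=1, f(2)=2, f(3)=3, f(4)=5, f(5)=8, f(6)=13, f(7)=21, f(8)=34, f(9)=55, f(10)=89, f(11)=144, f(12)=233, f(13)=377, f(14)=610, f(15)=987, f(16)=1597, f(17)=2584, f(18)=4181, f(19)=6765, f(20)=10946, f(21)=17711, f(22)=28657, f(23)=46368, f(24)=75025, f(25)=121393, f(26)=196418, f(27)=317811, f(28)=514229, f(29)=832040, f(30)=1346269, f(31)=2178309, f(32)=3524578, f(33)=5702887, f(34)=9227465, f(35)=14930352, f(36)=24157817, f(37)=39088169, f(38)=63245986.

Final answer: 63245986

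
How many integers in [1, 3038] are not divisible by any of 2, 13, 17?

|div by 2|=1519, |div by 13|=233, |div by 17|=178.
|div by 2&13|=116, |div by 2&17|=89, |div by 13&17|=13, |div by all|=6.
By inclusion-exclusion, divisible by at least one: 1519+233+178-116-89-13+6 = 1718.
Not divisible by any: 3038 - 1718.

Final answer: 1320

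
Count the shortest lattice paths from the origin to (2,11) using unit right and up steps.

Each path has 2 right steps and 11 up steps in some order (13 steps total).
Choose which 11 of the 13 steps are up: C(13,11).

Final answer: C(13,11) = 78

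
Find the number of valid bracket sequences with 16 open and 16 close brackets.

The structures are counted by the Catalan number C_n. Here n = 16 (pairs).
Using C_0 = 1 and C_(k+1) = C_k x 2(2k+1)/(k+2), build up term by term: C_1=1, C_2=2, C_3=5, C_4=14, C_5=42, C_6=132, C_7=429, C_8=1430, C_9=4862, C_10=16796, C_11=58786, C_12=208012, C_13=742900, C_14=2674440, C_15=9694845, C_16=35357670.

Final answer: C_{16} = 35357670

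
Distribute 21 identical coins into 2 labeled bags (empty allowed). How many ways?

Stars and bars: C(n+k-1, k-1) = C(22,1).

Final answer: C(22,1) = 22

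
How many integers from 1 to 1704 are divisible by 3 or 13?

Multiples of 3: 568. Multiples of 13: 131. Of both (lcm=39): 43.
By inclusion-exclusion: 568 + 131 - 43.

Final answer: 656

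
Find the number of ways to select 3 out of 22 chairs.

C(22,3) = 22!/(3! x (22-3)!).

Final answer: C(22,3) = 1540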